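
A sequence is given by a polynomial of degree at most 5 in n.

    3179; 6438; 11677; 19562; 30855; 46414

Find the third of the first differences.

7885

D1: 3259, 5239, 7885, 11293, 15559
D2: 1980, 2646, 3408, 4266
D3: 666, 762, 858
D4: 96, 96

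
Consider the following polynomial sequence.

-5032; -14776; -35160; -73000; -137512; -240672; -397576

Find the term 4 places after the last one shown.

-1993912

First differences: -9744, -20384, -37840, -64512, -103160, -156904
Second differences: -10640, -17456, -26672, -38648, -53744
Third differences: -6816, -9216, -11976, -15096
Fourth differences: -2400, -2760, -3120
Fifth differences: -360, -360
The fifth differences are constant (-360).
-3120 − 360 = -3480;  -15096 − 3480 = -18576;  -53744 − 18576 = -72320;  -156904 − 72320 = -229224;  -397576 − 229224 = -626800
-3480 − 360 = -3840;  -18576 − 3840 = -22416;  -72320 − 22416 = -94736;  -229224 − 94736 = -323960;  -626800 − 323960 = -950760
-3840 − 360 = -4200;  -22416 − 4200 = -26616;  -94736 − 26616 = -121352;  -323960 − 121352 = -445312;  -950760 − 445312 = -1396072
-4200 − 360 = -4560;  -26616 − 4560 = -31176;  -121352 − 31176 = -152528;  -445312 − 152528 = -597840;  -1396072 − 597840 = -1993912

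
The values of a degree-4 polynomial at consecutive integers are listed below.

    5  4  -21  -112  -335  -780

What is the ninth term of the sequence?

Δ: -1 , -25 , -91 , -223 , -445
Δ²: -24 , -66 , -132 , -222
Δ³: -42 , -66 , -90
Δ⁴: -24 , -24
Constant fourth difference = -24, so extend:
-90 − 24 = -114;  -222 − 114 = -336;  -445 − 336 = -781;  -780 − 781 = -1561
-114 − 24 = -138;  -336 − 138 = -474;  -781 − 474 = -1255;  -1561 − 1255 = -2816
-138 − 24 = -162;  -474 − 162 = -636;  -1255 − 636 = -1891;  -2816 − 1891 = -4707

-4707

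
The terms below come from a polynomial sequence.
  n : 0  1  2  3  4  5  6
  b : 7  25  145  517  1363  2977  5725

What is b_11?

First differences: 18, 120, 372, 846, 1614, 2748
Second differences: 102, 252, 474, 768, 1134
Third differences: 150, 222, 294, 366
Fourth differences: 72, 72, 72
Fourth differences constant at 72.
366 + 72 = 438;  1134 + 438 = 1572;  2748 + 1572 = 4320;  5725 + 4320 = 10045
438 + 72 = 510;  1572 + 510 = 2082;  4320 + 2082 = 6402;  10045 + 6402 = 16447
510 + 72 = 582;  2082 + 582 = 2664;  6402 + 2664 = 9066;  16447 + 9066 = 25513
582 + 72 = 654;  2664 + 654 = 3318;  9066 + 3318 = 12384;  25513 + 12384 = 37897
654 + 72 = 726;  3318 + 726 = 4044;  12384 + 4044 = 16428;  37897 + 16428 = 54325

54325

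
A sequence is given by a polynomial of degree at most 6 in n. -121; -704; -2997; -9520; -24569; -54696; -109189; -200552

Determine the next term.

Δ: -583, -2293, -6523, -15049, -30127, -54493, -91363
Δ²: -1710, -4230, -8526, -15078, -24366, -36870
Δ³: -2520, -4296, -6552, -9288, -12504
Δ⁴: -1776, -2256, -2736, -3216
Δ⁵: -480, -480, -480
The fifth differences are constant (-480).
-3216 − 480 = -3696;  -12504 − 3696 = -16200;  -36870 − 16200 = -53070;  -91363 − 53070 = -144433;  -200552 − 144433 = -344985

-344985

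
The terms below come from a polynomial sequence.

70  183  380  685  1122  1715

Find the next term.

D1: 113, 197, 305, 437, 593
D2: 84, 108, 132, 156
D3: 24, 24, 24
The third differences are constant (24).
156 + 24 = 180;  593 + 180 = 773;  1715 + 773 = 2488

2488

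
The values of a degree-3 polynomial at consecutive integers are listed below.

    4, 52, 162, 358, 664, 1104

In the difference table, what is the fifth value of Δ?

440

Δ: 48, 110, 196, 306, 440
Δ²: 62, 86, 110, 134
Δ³: 24, 24, 24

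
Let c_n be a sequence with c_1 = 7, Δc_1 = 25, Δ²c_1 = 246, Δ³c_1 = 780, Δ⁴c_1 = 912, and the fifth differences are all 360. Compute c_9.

Build the table forward from the leading diagonal:
Fifth differences: 360  360  360  360  360  360  360  360  360
Fourth differences: 912  1272  1632  1992  2352  2712  3072  3432  3792
Third differences: 780  1692  2964  4596  6588  8940  11652  14724  18156
Second differences: 246  1026  2718  5682  10278  16866  25806  37458  52182
First differences: 25  271  1297  4015  9697  19975  36841  62647  100105
c: 7  32  303  1600  5615  15312  35287  72128  134775

134775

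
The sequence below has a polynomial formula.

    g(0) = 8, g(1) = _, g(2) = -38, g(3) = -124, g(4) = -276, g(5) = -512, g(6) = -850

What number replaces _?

0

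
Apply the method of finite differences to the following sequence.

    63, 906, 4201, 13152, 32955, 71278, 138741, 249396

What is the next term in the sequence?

843 , 3295 , 8951 , 19803 , 38323 , 67463 , 110655
2452 , 5656 , 10852 , 18520 , 29140 , 43192
3204 , 5196 , 7668 , 10620 , 14052
1992 , 2472 , 2952 , 3432
480 , 480 , 480
The fifth differences are constant (480).
3432 + 480 = 3912;  14052 + 3912 = 17964;  43192 + 17964 = 61156;  110655 + 61156 = 171811;  249396 + 171811 = 421207

421207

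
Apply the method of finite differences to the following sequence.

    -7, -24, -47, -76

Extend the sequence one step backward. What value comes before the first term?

4

D1: -17  -23  -29
D2: -6  -6
The second differences are constant at -6.
Work back: -17 + 6 = -11;  -7 + 11 = 4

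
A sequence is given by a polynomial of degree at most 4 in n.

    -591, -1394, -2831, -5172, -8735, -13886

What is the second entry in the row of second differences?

D1: -803, -1437, -2341, -3563, -5151
D2: -634, -904, -1222, -1588
D3: -270, -318, -366
D4: -48, -48

-904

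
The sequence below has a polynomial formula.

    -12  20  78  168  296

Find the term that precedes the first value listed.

-24

32, 58, 90, 128
26, 32, 38
6, 6
The third differences are constant at 6.
Work back: 26 − 6 = 20;  32 − 20 = 12;  -12 − 12 = -24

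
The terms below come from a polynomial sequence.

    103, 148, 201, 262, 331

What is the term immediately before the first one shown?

66

Δ: 45, 53, 61, 69
Δ²: 8, 8, 8
The second differences are constant at 8.
Work back: 45 − 8 = 37;  103 − 37 = 66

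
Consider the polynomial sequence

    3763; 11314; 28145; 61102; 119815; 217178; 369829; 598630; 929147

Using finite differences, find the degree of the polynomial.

First differences: 7551, 16831, 32957, 58713, 97363, 152651, 228801, 330517
Second differences: 9280, 16126, 25756, 38650, 55288, 76150, 101716
Third differences: 6846, 9630, 12894, 16638, 20862, 25566
Fourth differences: 2784, 3264, 3744, 4224, 4704
Fifth differences: 480, 480, 480, 480
The fifth differences are constant, so the polynomial has degree 5.

5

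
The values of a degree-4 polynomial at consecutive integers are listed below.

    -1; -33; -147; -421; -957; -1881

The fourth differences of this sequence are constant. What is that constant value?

-24

Δ: -32, -114, -274, -536, -924
Δ²: -82, -160, -262, -388
Δ³: -78, -102, -126
Δ⁴: -24, -24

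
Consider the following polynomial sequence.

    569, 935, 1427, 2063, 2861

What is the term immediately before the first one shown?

311

366, 492, 636, 798
126, 144, 162
18, 18
The third differences are constant at 18.
Work back: 126 − 18 = 108;  366 − 108 = 258;  569 − 258 = 311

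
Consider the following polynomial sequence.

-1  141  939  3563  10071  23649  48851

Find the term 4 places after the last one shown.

Δ: 142  798  2624  6508  13578  25202
Δ²: 656  1826  3884  7070  11624
Δ³: 1170  2058  3186  4554
Δ⁴: 888  1128  1368
Δ⁵: 240  240
Constant fifth difference = 240, so extend:
1368 + 240 = 1608;  4554 + 1608 = 6162;  11624 + 6162 = 17786;  25202 + 17786 = 42988;  48851 + 42988 = 91839
1608 + 240 = 1848;  6162 + 1848 = 8010;  17786 + 8010 = 25796;  42988 + 25796 = 68784;  91839 + 68784 = 160623
1848 + 240 = 2088;  8010 + 2088 = 10098;  25796 + 10098 = 35894;  68784 + 35894 = 104678;  160623 + 104678 = 265301
2088 + 240 = 2328;  10098 + 2328 = 12426;  35894 + 12426 = 48320;  104678 + 48320 = 152998;  265301 + 152998 = 418299

418299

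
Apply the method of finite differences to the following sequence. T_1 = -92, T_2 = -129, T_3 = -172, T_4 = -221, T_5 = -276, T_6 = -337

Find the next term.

-404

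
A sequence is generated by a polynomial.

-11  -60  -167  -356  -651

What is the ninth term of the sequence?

-3371

First differences: -49 , -107 , -189 , -295
Second differences: -58 , -82 , -106
Third differences: -24 , -24
Third differences constant at -24.
-106 − 24 = -130;  -295 − 130 = -425;  -651 − 425 = -1076
-130 − 24 = -154;  -425 − 154 = -579;  -1076 − 579 = -1655
-154 − 24 = -178;  -579 − 178 = -757;  -1655 − 757 = -2412
-178 − 24 = -202;  -757 − 202 = -959;  -2412 − 959 = -3371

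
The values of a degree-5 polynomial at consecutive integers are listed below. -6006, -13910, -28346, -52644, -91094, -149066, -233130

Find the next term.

Δ: -7904 , -14436 , -24298 , -38450 , -57972 , -84064
Δ²: -6532 , -9862 , -14152 , -19522 , -26092
Δ³: -3330 , -4290 , -5370 , -6570
Δ⁴: -960 , -1080 , -1200
Δ⁵: -120 , -120
The fifth differences are constant (-120).
-1200 − 120 = -1320;  -6570 − 1320 = -7890;  -26092 − 7890 = -33982;  -84064 − 33982 = -118046;  -233130 − 118046 = -351176

-351176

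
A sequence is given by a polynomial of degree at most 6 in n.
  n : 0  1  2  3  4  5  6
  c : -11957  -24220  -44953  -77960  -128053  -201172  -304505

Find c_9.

D1: -12263 , -20733 , -33007 , -50093 , -73119 , -103333
D2: -8470 , -12274 , -17086 , -23026 , -30214
D3: -3804 , -4812 , -5940 , -7188
D4: -1008 , -1128 , -1248
D5: -120 , -120
The fifth differences are constant (-120).
-1248 − 120 = -1368;  -7188 − 1368 = -8556;  -30214 − 8556 = -38770;  -103333 − 38770 = -142103;  -304505 − 142103 = -446608
-1368 − 120 = -1488;  -8556 − 1488 = -10044;  -38770 − 10044 = -48814;  -142103 − 48814 = -190917;  -446608 − 190917 = -637525
-1488 − 120 = -1608;  -10044 − 1608 = -11652;  -48814 − 11652 = -60466;  -190917 − 60466 = -251383;  -637525 − 251383 = -888908

-888908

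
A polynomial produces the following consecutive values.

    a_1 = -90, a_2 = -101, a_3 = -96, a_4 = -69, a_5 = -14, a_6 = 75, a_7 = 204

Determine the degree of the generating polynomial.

3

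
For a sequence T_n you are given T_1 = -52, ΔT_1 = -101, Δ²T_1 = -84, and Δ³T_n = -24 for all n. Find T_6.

-1637

Build the table forward from the leading diagonal:
Third differences: -24  -24  -24  -24  -24  -24
Second differences: -84  -108  -132  -156  -180  -204
First differences: -101  -185  -293  -425  -581  -761
T: -52  -153  -338  -631  -1056  -1637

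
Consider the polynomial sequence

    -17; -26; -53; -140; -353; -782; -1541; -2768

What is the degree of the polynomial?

4

D1: -9, -27, -87, -213, -429, -759, -1227
D2: -18, -60, -126, -216, -330, -468
D3: -42, -66, -90, -114, -138
D4: -24, -24, -24, -24
The fourth differences are constant, so the polynomial has degree 4.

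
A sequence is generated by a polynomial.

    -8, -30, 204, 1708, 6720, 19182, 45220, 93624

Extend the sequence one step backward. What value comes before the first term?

0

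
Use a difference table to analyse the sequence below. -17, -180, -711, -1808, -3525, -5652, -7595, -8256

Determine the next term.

D1: -163, -531, -1097, -1717, -2127, -1943, -661
D2: -368, -566, -620, -410, 184, 1282
D3: -198, -54, 210, 594, 1098
D4: 144, 264, 384, 504
D5: 120, 120, 120
Constant fifth difference = 120, so extend:
504 + 120 = 624;  1098 + 624 = 1722;  1282 + 1722 = 3004;  -661 + 3004 = 2343;  -8256 + 2343 = -5913

-5913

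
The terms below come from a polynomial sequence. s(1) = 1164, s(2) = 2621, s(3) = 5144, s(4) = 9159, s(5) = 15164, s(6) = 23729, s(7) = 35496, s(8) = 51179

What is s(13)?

D1: 1457 , 2523 , 4015 , 6005 , 8565 , 11767 , 15683
D2: 1066 , 1492 , 1990 , 2560 , 3202 , 3916
D3: 426 , 498 , 570 , 642 , 714
D4: 72 , 72 , 72 , 72
Constant fourth difference = 72, so extend:
714 + 72 = 786;  3916 + 786 = 4702;  15683 + 4702 = 20385;  51179 + 20385 = 71564
786 + 72 = 858;  4702 + 858 = 5560;  20385 + 5560 = 25945;  71564 + 25945 = 97509
858 + 72 = 930;  5560 + 930 = 6490;  25945 + 6490 = 32435;  97509 + 32435 = 129944
930 + 72 = 1002;  6490 + 1002 = 7492;  32435 + 7492 = 39927;  129944 + 39927 = 169871
1002 + 72 = 1074;  7492 + 1074 = 8566;  39927 + 8566 = 48493;  169871 + 48493 = 218364

218364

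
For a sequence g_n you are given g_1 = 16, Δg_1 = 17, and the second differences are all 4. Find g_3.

54

Build the table forward from the leading diagonal:
Δ²: 4  4  4
Δ: 17  21  25
g: 16  33  54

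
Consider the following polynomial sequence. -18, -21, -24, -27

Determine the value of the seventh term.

-36

Δ: -3, -3, -3
The first differences are constant (-3).
-27 − 3 = -30
-30 − 3 = -33
-33 − 3 = -36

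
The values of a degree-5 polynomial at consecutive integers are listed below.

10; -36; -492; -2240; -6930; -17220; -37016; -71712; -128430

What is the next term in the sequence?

-216260

D1: -46 , -456 , -1748 , -4690 , -10290 , -19796 , -34696 , -56718
D2: -410 , -1292 , -2942 , -5600 , -9506 , -14900 , -22022
D3: -882 , -1650 , -2658 , -3906 , -5394 , -7122
D4: -768 , -1008 , -1248 , -1488 , -1728
D5: -240 , -240 , -240 , -240
Fifth differences constant at -240.
-1728 − 240 = -1968;  -7122 − 1968 = -9090;  -22022 − 9090 = -31112;  -56718 − 31112 = -87830;  -128430 − 87830 = -216260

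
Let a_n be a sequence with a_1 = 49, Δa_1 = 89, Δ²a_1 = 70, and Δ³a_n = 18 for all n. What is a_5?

Build the table forward from the leading diagonal:
Third differences: 18  18  18  18  18
Second differences: 70  88  106  124  142
First differences: 89  159  247  353  477
a: 49  138  297  544  897

897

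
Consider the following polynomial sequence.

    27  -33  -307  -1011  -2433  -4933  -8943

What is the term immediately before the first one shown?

D1: -60  -274  -704  -1422  -2500  -4010
D2: -214  -430  -718  -1078  -1510
D3: -216  -288  -360  -432
D4: -72  -72  -72
The fourth differences are constant at -72.
Work back: -216 + 72 = -144;  -214 + 144 = -70;  -60 + 70 = 10;  27 − 10 = 17

17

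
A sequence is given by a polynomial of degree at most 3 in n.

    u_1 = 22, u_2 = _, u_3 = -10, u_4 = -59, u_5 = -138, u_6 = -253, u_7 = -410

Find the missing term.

Using the last 5 terms:
Δ: -49  -79  -115  -157
Δ²: -30  -36  -42
Δ³: -6  -6
Constant third difference = -6.
Extend backward: -30 + 6 = -24;  -49 + 24 = -25;  -10 + 25 = 15

15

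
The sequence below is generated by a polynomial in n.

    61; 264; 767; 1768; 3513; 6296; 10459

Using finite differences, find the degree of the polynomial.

4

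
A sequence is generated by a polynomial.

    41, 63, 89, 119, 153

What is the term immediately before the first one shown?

First differences: 22, 26, 30, 34
Second differences: 4, 4, 4
The second differences are constant at 4.
Work back: 22 − 4 = 18;  41 − 18 = 23

23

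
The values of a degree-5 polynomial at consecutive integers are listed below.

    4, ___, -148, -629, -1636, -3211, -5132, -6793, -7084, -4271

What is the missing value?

Using the last 8 terms:
Δ: -481, -1007, -1575, -1921, -1661, -291, 2813
Δ²: -526, -568, -346, 260, 1370, 3104
Δ³: -42, 222, 606, 1110, 1734
Δ⁴: 264, 384, 504, 624
Δ⁵: 120, 120, 120
Constant fifth difference = 120.
Extend backward: 264 − 120 = 144;  -42 − 144 = -186;  -526 + 186 = -340;  -481 + 340 = -141;  -148 + 141 = -7

-7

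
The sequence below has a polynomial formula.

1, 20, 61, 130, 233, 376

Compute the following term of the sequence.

First differences: 19 , 41 , 69 , 103 , 143
Second differences: 22 , 28 , 34 , 40
Third differences: 6 , 6 , 6
The third differences are constant (6).
40 + 6 = 46;  143 + 46 = 189;  376 + 189 = 565

565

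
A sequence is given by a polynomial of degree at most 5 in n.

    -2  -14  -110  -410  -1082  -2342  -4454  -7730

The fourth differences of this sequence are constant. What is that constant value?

Δ: -12, -96, -300, -672, -1260, -2112, -3276
Δ²: -84, -204, -372, -588, -852, -1164
Δ³: -120, -168, -216, -264, -312
Δ⁴: -48, -48, -48, -48

-48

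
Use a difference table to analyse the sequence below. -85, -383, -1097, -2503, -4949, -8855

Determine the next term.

Δ: -298, -714, -1406, -2446, -3906
Δ²: -416, -692, -1040, -1460
Δ³: -276, -348, -420
Δ⁴: -72, -72
Fourth differences constant at -72.
-420 − 72 = -492;  -1460 − 492 = -1952;  -3906 − 1952 = -5858;  -8855 − 5858 = -14713

-14713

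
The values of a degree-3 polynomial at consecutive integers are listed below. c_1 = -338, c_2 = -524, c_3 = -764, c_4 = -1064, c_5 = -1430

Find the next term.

-1868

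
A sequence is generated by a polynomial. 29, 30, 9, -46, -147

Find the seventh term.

D1: 1, -21, -55, -101
D2: -22, -34, -46
D3: -12, -12
The third differences are constant (-12).
-46 − 12 = -58;  -101 − 58 = -159;  -147 − 159 = -306
-58 − 12 = -70;  -159 − 70 = -229;  -306 − 229 = -535

-535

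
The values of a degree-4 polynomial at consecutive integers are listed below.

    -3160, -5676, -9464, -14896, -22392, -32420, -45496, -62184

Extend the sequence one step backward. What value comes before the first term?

-1592

First differences: -2516  -3788  -5432  -7496  -10028  -13076  -16688
Second differences: -1272  -1644  -2064  -2532  -3048  -3612
Third differences: -372  -420  -468  -516  -564
Fourth differences: -48  -48  -48  -48
The fourth differences are constant at -48.
Work back: -372 + 48 = -324;  -1272 + 324 = -948;  -2516 + 948 = -1568;  -3160 + 1568 = -1592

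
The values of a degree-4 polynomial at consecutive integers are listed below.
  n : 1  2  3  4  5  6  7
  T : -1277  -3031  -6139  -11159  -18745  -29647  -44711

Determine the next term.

D1: -1754, -3108, -5020, -7586, -10902, -15064
D2: -1354, -1912, -2566, -3316, -4162
D3: -558, -654, -750, -846
D4: -96, -96, -96
The fourth differences are constant (-96).
-846 − 96 = -942;  -4162 − 942 = -5104;  -15064 − 5104 = -20168;  -44711 − 20168 = -64879

-64879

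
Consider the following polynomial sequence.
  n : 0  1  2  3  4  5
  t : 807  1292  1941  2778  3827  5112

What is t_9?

13092

Δ: 485, 649, 837, 1049, 1285
Δ²: 164, 188, 212, 236
Δ³: 24, 24, 24
Constant third difference = 24, so extend:
236 + 24 = 260;  1285 + 260 = 1545;  5112 + 1545 = 6657
260 + 24 = 284;  1545 + 284 = 1829;  6657 + 1829 = 8486
284 + 24 = 308;  1829 + 308 = 2137;  8486 + 2137 = 10623
308 + 24 = 332;  2137 + 332 = 2469;  10623 + 2469 = 13092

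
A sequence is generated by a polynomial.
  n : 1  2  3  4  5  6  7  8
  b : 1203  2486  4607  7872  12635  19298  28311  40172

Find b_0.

500

First differences: 1283  2121  3265  4763  6663  9013  11861
Second differences: 838  1144  1498  1900  2350  2848
Third differences: 306  354  402  450  498
Fourth differences: 48  48  48  48
The fourth differences are constant at 48.
Work back: 306 − 48 = 258;  838 − 258 = 580;  1283 − 580 = 703;  1203 − 703 = 500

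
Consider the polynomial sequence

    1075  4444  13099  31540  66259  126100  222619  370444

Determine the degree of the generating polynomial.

5

3369, 8655, 18441, 34719, 59841, 96519, 147825
5286, 9786, 16278, 25122, 36678, 51306
4500, 6492, 8844, 11556, 14628
1992, 2352, 2712, 3072
360, 360, 360
The fifth differences are constant, so the polynomial has degree 5.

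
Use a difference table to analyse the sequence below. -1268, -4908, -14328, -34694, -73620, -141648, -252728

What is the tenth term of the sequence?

D1: -3640 , -9420 , -20366 , -38926 , -68028 , -111080
D2: -5780 , -10946 , -18560 , -29102 , -43052
D3: -5166 , -7614 , -10542 , -13950
D4: -2448 , -2928 , -3408
D5: -480 , -480
Fifth differences constant at -480.
-3408 − 480 = -3888;  -13950 − 3888 = -17838;  -43052 − 17838 = -60890;  -111080 − 60890 = -171970;  -252728 − 171970 = -424698
-3888 − 480 = -4368;  -17838 − 4368 = -22206;  -60890 − 22206 = -83096;  -171970 − 83096 = -255066;  -424698 − 255066 = -679764
-4368 − 480 = -4848;  -22206 − 4848 = -27054;  -83096 − 27054 = -110150;  -255066 − 110150 = -365216;  -679764 − 365216 = -1044980

-1044980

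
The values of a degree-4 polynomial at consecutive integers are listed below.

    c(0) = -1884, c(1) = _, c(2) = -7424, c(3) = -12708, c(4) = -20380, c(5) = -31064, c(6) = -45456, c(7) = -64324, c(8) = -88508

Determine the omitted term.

-3976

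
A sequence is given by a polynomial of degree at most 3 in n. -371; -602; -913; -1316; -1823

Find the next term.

-2446

First differences: -231  -311  -403  -507
Second differences: -80  -92  -104
Third differences: -12  -12
Third differences constant at -12.
-104 − 12 = -116;  -507 − 116 = -623;  -1823 − 623 = -2446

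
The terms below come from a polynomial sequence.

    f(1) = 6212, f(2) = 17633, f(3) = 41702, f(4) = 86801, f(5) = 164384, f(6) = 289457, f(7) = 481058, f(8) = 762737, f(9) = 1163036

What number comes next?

11421, 24069, 45099, 77583, 125073, 191601, 281679, 400299
12648, 21030, 32484, 47490, 66528, 90078, 118620
8382, 11454, 15006, 19038, 23550, 28542
3072, 3552, 4032, 4512, 4992
480, 480, 480, 480
The fifth differences are constant (480).
4992 + 480 = 5472;  28542 + 5472 = 34014;  118620 + 34014 = 152634;  400299 + 152634 = 552933;  1163036 + 552933 = 1715969

1715969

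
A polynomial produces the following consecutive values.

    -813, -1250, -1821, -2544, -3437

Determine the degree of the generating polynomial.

3

Δ: -437, -571, -723, -893
Δ²: -134, -152, -170
Δ³: -18, -18
The third differences are constant, so the polynomial has degree 3.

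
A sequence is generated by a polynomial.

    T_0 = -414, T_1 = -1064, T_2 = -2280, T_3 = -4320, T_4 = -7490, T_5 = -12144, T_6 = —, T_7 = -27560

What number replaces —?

-18684

Using the first 6 terms:
-650, -1216, -2040, -3170, -4654
-566, -824, -1130, -1484
-258, -306, -354
-48, -48
Constant fourth difference = -48.
Extend forward: -354 − 48 = -402;  -1484 − 402 = -1886;  -4654 − 1886 = -6540;  -12144 − 6540 = -18684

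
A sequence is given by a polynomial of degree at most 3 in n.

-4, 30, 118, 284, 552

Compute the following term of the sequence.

D1: 34 , 88 , 166 , 268
D2: 54 , 78 , 102
D3: 24 , 24
Constant third difference = 24, so extend:
102 + 24 = 126;  268 + 126 = 394;  552 + 394 = 946

946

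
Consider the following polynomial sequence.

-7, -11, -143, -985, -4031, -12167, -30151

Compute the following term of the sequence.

-65093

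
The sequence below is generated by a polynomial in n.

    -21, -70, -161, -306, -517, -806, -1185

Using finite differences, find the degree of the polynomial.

Δ: -49, -91, -145, -211, -289, -379
Δ²: -42, -54, -66, -78, -90
Δ³: -12, -12, -12, -12
The third differences are constant, so the polynomial has degree 3.

3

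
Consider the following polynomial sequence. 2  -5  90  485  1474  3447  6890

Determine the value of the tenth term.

32339

Δ: -7 , 95 , 395 , 989 , 1973 , 3443
Δ²: 102 , 300 , 594 , 984 , 1470
Δ³: 198 , 294 , 390 , 486
Δ⁴: 96 , 96 , 96
Fourth differences constant at 96.
486 + 96 = 582;  1470 + 582 = 2052;  3443 + 2052 = 5495;  6890 + 5495 = 12385
582 + 96 = 678;  2052 + 678 = 2730;  5495 + 2730 = 8225;  12385 + 8225 = 20610
678 + 96 = 774;  2730 + 774 = 3504;  8225 + 3504 = 11729;  20610 + 11729 = 32339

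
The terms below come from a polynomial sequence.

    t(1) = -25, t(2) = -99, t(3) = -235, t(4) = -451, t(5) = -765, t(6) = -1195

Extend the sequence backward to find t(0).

5

Δ: -74, -136, -216, -314, -430
Δ²: -62, -80, -98, -116
Δ³: -18, -18, -18
The third differences are constant at -18.
Work back: -62 + 18 = -44;  -74 + 44 = -30;  -25 + 30 = 5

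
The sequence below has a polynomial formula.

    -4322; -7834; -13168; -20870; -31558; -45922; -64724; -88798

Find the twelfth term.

-257014

-3512, -5334, -7702, -10688, -14364, -18802, -24074
-1822, -2368, -2986, -3676, -4438, -5272
-546, -618, -690, -762, -834
-72, -72, -72, -72
Fourth differences constant at -72.
-834 − 72 = -906;  -5272 − 906 = -6178;  -24074 − 6178 = -30252;  -88798 − 30252 = -119050
-906 − 72 = -978;  -6178 − 978 = -7156;  -30252 − 7156 = -37408;  -119050 − 37408 = -156458
-978 − 72 = -1050;  -7156 − 1050 = -8206;  -37408 − 8206 = -45614;  -156458 − 45614 = -202072
-1050 − 72 = -1122;  -8206 − 1122 = -9328;  -45614 − 9328 = -54942;  -202072 − 54942 = -257014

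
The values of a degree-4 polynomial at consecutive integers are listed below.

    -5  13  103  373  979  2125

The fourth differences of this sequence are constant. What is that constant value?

First differences: 18, 90, 270, 606, 1146
Second differences: 72, 180, 336, 540
Third differences: 108, 156, 204
Fourth differences: 48, 48

48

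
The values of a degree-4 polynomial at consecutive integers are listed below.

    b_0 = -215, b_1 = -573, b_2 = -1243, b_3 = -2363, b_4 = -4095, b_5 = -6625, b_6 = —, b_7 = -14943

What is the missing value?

Using the first 6 terms:
First differences: -358, -670, -1120, -1732, -2530
Second differences: -312, -450, -612, -798
Third differences: -138, -162, -186
Fourth differences: -24, -24
Constant fourth difference = -24.
Extend forward: -186 − 24 = -210;  -798 − 210 = -1008;  -2530 − 1008 = -3538;  -6625 − 3538 = -10163

-10163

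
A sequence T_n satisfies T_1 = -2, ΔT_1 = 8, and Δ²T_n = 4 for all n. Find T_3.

18

Build the table forward from the leading diagonal:
D2: 4, 4, 4
D1: 8, 12, 16
T: -2, 6, 18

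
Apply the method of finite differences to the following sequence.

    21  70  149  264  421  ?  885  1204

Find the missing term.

626

Using the first 5 terms:
First differences: 49, 79, 115, 157
Second differences: 30, 36, 42
Third differences: 6, 6
Constant third difference = 6.
Extend forward: 42 + 6 = 48;  157 + 48 = 205;  421 + 205 = 626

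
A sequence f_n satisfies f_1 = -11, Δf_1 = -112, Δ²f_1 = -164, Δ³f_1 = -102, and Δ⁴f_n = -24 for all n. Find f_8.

Build the table forward from the leading diagonal:
Fourth differences: -24  -24  -24  -24  -24  -24  -24  -24
Third differences: -102  -126  -150  -174  -198  -222  -246  -270
Second differences: -164  -266  -392  -542  -716  -914  -1136  -1382
First differences: -112  -276  -542  -934  -1476  -2192  -3106  -4242
f: -11  -123  -399  -941  -1875  -3351  -5543  -8649

-8649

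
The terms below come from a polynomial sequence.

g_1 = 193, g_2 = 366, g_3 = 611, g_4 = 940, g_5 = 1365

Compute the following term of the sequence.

Δ: 173, 245, 329, 425
Δ²: 72, 84, 96
Δ³: 12, 12
The third differences are constant (12).
96 + 12 = 108;  425 + 108 = 533;  1365 + 533 = 1898

1898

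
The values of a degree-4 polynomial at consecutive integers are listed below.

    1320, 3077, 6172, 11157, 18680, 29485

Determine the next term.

44412

1757 , 3095 , 4985 , 7523 , 10805
1338 , 1890 , 2538 , 3282
552 , 648 , 744
96 , 96
Constant fourth difference = 96, so extend:
744 + 96 = 840;  3282 + 840 = 4122;  10805 + 4122 = 14927;  29485 + 14927 = 44412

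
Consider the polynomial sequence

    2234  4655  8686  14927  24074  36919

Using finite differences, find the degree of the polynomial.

4

Δ: 2421, 4031, 6241, 9147, 12845
Δ²: 1610, 2210, 2906, 3698
Δ³: 600, 696, 792
Δ⁴: 96, 96
The fourth differences are constant, so the polynomial has degree 4.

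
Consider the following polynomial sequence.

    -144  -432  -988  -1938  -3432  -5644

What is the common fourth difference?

-24

D1: -288, -556, -950, -1494, -2212
D2: -268, -394, -544, -718
D3: -126, -150, -174
D4: -24, -24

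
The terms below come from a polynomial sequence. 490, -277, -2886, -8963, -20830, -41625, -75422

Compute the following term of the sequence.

First differences: -767 , -2609 , -6077 , -11867 , -20795 , -33797
Second differences: -1842 , -3468 , -5790 , -8928 , -13002
Third differences: -1626 , -2322 , -3138 , -4074
Fourth differences: -696 , -816 , -936
Fifth differences: -120 , -120
Constant fifth difference = -120, so extend:
-936 − 120 = -1056;  -4074 − 1056 = -5130;  -13002 − 5130 = -18132;  -33797 − 18132 = -51929;  -75422 − 51929 = -127351

-127351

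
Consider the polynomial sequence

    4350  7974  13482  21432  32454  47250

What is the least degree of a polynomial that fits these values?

4

3624, 5508, 7950, 11022, 14796
1884, 2442, 3072, 3774
558, 630, 702
72, 72
The fourth differences are constant, so the polynomial has degree 4.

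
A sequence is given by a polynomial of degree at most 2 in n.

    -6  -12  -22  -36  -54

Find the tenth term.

-204

-6, -10, -14, -18
-4, -4, -4
The second differences are constant (-4).
-18 − 4 = -22;  -54 − 22 = -76
-22 − 4 = -26;  -76 − 26 = -102
-26 − 4 = -30;  -102 − 30 = -132
-30 − 4 = -34;  -132 − 34 = -166
-34 − 4 = -38;  -166 − 38 = -204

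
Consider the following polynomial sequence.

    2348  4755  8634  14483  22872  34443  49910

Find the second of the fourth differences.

72

Δ: 2407, 3879, 5849, 8389, 11571, 15467
Δ²: 1472, 1970, 2540, 3182, 3896
Δ³: 498, 570, 642, 714
Δ⁴: 72, 72, 72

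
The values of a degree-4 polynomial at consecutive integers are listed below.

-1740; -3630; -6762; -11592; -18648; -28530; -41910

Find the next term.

Δ: -1890, -3132, -4830, -7056, -9882, -13380
Δ²: -1242, -1698, -2226, -2826, -3498
Δ³: -456, -528, -600, -672
Δ⁴: -72, -72, -72
Fourth differences constant at -72.
-672 − 72 = -744;  -3498 − 744 = -4242;  -13380 − 4242 = -17622;  -41910 − 17622 = -59532

-59532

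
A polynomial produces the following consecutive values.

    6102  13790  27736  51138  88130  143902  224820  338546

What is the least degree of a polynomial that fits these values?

5

First differences: 7688, 13946, 23402, 36992, 55772, 80918, 113726
Second differences: 6258, 9456, 13590, 18780, 25146, 32808
Third differences: 3198, 4134, 5190, 6366, 7662
Fourth differences: 936, 1056, 1176, 1296
Fifth differences: 120, 120, 120
The fifth differences are constant, so the polynomial has degree 5.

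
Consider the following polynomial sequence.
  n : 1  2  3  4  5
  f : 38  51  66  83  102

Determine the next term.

123

D1: 13, 15, 17, 19
D2: 2, 2, 2
The second differences are constant (2).
19 + 2 = 21;  102 + 21 = 123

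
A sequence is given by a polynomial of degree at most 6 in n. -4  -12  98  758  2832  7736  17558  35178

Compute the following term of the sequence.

64388

-8, 110, 660, 2074, 4904, 9822, 17620
118, 550, 1414, 2830, 4918, 7798
432, 864, 1416, 2088, 2880
432, 552, 672, 792
120, 120, 120
Fifth differences constant at 120.
792 + 120 = 912;  2880 + 912 = 3792;  7798 + 3792 = 11590;  17620 + 11590 = 29210;  35178 + 29210 = 64388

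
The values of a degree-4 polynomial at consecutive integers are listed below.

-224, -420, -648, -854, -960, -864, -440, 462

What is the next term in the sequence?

-196  -228  -206  -106  96  424  902
-32  22  100  202  328  478
54  78  102  126  150
24  24  24  24
Fourth differences constant at 24.
150 + 24 = 174;  478 + 174 = 652;  902 + 652 = 1554;  462 + 1554 = 2016

2016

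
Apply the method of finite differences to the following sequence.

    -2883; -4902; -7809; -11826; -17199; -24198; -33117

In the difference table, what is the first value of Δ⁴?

-24

First differences: -2019, -2907, -4017, -5373, -6999, -8919
Second differences: -888, -1110, -1356, -1626, -1920
Third differences: -222, -246, -270, -294
Fourth differences: -24, -24, -24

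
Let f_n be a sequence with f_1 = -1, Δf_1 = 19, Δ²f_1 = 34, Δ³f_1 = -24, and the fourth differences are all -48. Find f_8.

-1674

Build the table forward from the leading diagonal:
Fourth differences: -48, -48, -48, -48, -48, -48, -48, -48
Third differences: -24, -72, -120, -168, -216, -264, -312, -360
Second differences: 34, 10, -62, -182, -350, -566, -830, -1142
First differences: 19, 53, 63, 1, -181, -531, -1097, -1927
f: -1, 18, 71, 134, 135, -46, -577, -1674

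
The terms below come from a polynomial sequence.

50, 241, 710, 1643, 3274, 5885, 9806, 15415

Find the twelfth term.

191, 469, 933, 1631, 2611, 3921, 5609
278, 464, 698, 980, 1310, 1688
186, 234, 282, 330, 378
48, 48, 48, 48
Fourth differences constant at 48.
378 + 48 = 426;  1688 + 426 = 2114;  5609 + 2114 = 7723;  15415 + 7723 = 23138
426 + 48 = 474;  2114 + 474 = 2588;  7723 + 2588 = 10311;  23138 + 10311 = 33449
474 + 48 = 522;  2588 + 522 = 3110;  10311 + 3110 = 13421;  33449 + 13421 = 46870
522 + 48 = 570;  3110 + 570 = 3680;  13421 + 3680 = 17101;  46870 + 17101 = 63971

63971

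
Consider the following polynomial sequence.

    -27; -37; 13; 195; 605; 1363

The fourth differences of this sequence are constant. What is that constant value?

D1: -10, 50, 182, 410, 758
D2: 60, 132, 228, 348
D3: 72, 96, 120
D4: 24, 24

24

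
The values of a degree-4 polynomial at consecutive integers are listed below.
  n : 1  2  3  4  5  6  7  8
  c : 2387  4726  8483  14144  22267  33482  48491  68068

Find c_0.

1052

D1: 2339, 3757, 5661, 8123, 11215, 15009, 19577
D2: 1418, 1904, 2462, 3092, 3794, 4568
D3: 486, 558, 630, 702, 774
D4: 72, 72, 72, 72
The fourth differences are constant at 72.
Work back: 486 − 72 = 414;  1418 − 414 = 1004;  2339 − 1004 = 1335;  2387 − 1335 = 1052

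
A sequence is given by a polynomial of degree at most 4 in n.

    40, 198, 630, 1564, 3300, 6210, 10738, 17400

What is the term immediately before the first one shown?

0

Δ: 158, 432, 934, 1736, 2910, 4528, 6662
Δ²: 274, 502, 802, 1174, 1618, 2134
Δ³: 228, 300, 372, 444, 516
Δ⁴: 72, 72, 72, 72
The fourth differences are constant at 72.
Work back: 228 − 72 = 156;  274 − 156 = 118;  158 − 118 = 40;  40 − 40 = 0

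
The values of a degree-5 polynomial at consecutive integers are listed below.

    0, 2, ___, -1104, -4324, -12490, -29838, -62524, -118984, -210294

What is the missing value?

-154

Using the last 7 terms:
Δ: -3220, -8166, -17348, -32686, -56460, -91310
Δ²: -4946, -9182, -15338, -23774, -34850
Δ³: -4236, -6156, -8436, -11076
Δ⁴: -1920, -2280, -2640
Δ⁵: -360, -360
Constant fifth difference = -360.
Extend backward: -1920 + 360 = -1560;  -4236 + 1560 = -2676;  -4946 + 2676 = -2270;  -3220 + 2270 = -950;  -1104 + 950 = -154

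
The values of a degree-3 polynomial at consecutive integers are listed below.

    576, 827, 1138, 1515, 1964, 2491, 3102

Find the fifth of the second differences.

First differences: 251, 311, 377, 449, 527, 611
Second differences: 60, 66, 72, 78, 84
Third differences: 6, 6, 6, 6

84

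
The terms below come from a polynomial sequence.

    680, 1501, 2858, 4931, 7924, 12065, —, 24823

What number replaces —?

17606

Using the first 6 terms:
821, 1357, 2073, 2993, 4141
536, 716, 920, 1148
180, 204, 228
24, 24
Constant fourth difference = 24.
Extend forward: 228 + 24 = 252;  1148 + 252 = 1400;  4141 + 1400 = 5541;  12065 + 5541 = 17606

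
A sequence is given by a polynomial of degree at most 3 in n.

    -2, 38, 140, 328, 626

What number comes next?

1058

40, 102, 188, 298
62, 86, 110
24, 24
Third differences constant at 24.
110 + 24 = 134;  298 + 134 = 432;  626 + 432 = 1058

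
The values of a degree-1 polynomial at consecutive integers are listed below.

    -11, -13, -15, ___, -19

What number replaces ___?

Using the first 3 terms:
First differences: -2, -2
Constant first difference = -2.
Extend forward: -15 − 2 = -17

-17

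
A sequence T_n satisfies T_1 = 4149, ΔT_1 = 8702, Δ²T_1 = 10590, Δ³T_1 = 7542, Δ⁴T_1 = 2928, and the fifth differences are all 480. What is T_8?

663983

Build the table forward from the leading diagonal:
D5: 480, 480, 480, 480, 480, 480, 480, 480
D4: 2928, 3408, 3888, 4368, 4848, 5328, 5808, 6288
D3: 7542, 10470, 13878, 17766, 22134, 26982, 32310, 38118
D2: 10590, 18132, 28602, 42480, 60246, 82380, 109362, 141672
D1: 8702, 19292, 37424, 66026, 108506, 168752, 251132, 360494
T: 4149, 12851, 32143, 69567, 135593, 244099, 412851, 663983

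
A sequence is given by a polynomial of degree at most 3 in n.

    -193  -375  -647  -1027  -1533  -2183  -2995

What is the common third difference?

-18

D1: -182, -272, -380, -506, -650, -812
D2: -90, -108, -126, -144, -162
D3: -18, -18, -18, -18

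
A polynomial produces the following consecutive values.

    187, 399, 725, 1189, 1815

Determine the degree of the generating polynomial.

3

Δ: 212, 326, 464, 626
Δ²: 114, 138, 162
Δ³: 24, 24
The third differences are constant, so the polynomial has degree 3.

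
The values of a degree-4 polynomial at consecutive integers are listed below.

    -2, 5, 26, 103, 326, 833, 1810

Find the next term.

7 , 21 , 77 , 223 , 507 , 977
14 , 56 , 146 , 284 , 470
42 , 90 , 138 , 186
48 , 48 , 48
Fourth differences constant at 48.
186 + 48 = 234;  470 + 234 = 704;  977 + 704 = 1681;  1810 + 1681 = 3491

3491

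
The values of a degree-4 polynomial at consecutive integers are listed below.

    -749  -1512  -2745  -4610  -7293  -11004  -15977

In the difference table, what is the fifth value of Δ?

D1: -763, -1233, -1865, -2683, -3711, -4973
D2: -470, -632, -818, -1028, -1262
D3: -162, -186, -210, -234
D4: -24, -24, -24

-3711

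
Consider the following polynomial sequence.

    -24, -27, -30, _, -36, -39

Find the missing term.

Using the first 3 terms:
First differences: -3, -3
Constant first difference = -3.
Extend forward: -30 − 3 = -33

-33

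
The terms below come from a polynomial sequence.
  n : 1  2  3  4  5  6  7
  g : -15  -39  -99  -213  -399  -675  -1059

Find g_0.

-9

First differences: -24, -60, -114, -186, -276, -384
Second differences: -36, -54, -72, -90, -108
Third differences: -18, -18, -18, -18
The third differences are constant at -18.
Work back: -36 + 18 = -18;  -24 + 18 = -6;  -15 + 6 = -9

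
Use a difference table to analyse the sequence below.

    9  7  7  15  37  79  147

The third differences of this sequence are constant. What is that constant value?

6

D1: -2, 0, 8, 22, 42, 68
D2: 2, 8, 14, 20, 26
D3: 6, 6, 6, 6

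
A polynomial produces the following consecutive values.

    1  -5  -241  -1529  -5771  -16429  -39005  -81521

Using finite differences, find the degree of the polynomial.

5

D1: -6, -236, -1288, -4242, -10658, -22576, -42516
D2: -230, -1052, -2954, -6416, -11918, -19940
D3: -822, -1902, -3462, -5502, -8022
D4: -1080, -1560, -2040, -2520
D5: -480, -480, -480
The fifth differences are constant, so the polynomial has degree 5.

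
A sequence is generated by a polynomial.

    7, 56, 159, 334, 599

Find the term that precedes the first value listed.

49, 103, 175, 265
54, 72, 90
18, 18
The third differences are constant at 18.
Work back: 54 − 18 = 36;  49 − 36 = 13;  7 − 13 = -6

-6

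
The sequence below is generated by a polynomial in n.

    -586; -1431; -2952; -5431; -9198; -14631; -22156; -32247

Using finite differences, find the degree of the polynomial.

4

Δ: -845, -1521, -2479, -3767, -5433, -7525, -10091
Δ²: -676, -958, -1288, -1666, -2092, -2566
Δ³: -282, -330, -378, -426, -474
Δ⁴: -48, -48, -48, -48
The fourth differences are constant, so the polynomial has degree 4.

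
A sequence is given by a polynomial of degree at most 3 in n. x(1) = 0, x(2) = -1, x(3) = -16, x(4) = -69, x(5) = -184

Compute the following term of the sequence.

First differences: -1  -15  -53  -115
Second differences: -14  -38  -62
Third differences: -24  -24
The third differences are constant (-24).
-62 − 24 = -86;  -115 − 86 = -201;  -184 − 201 = -385

-385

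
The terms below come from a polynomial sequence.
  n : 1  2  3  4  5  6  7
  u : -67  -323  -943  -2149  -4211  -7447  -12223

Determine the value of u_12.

D1: -256, -620, -1206, -2062, -3236, -4776
D2: -364, -586, -856, -1174, -1540
D3: -222, -270, -318, -366
D4: -48, -48, -48
Fourth differences constant at -48.
-366 − 48 = -414;  -1540 − 414 = -1954;  -4776 − 1954 = -6730;  -12223 − 6730 = -18953
-414 − 48 = -462;  -1954 − 462 = -2416;  -6730 − 2416 = -9146;  -18953 − 9146 = -28099
-462 − 48 = -510;  -2416 − 510 = -2926;  -9146 − 2926 = -12072;  -28099 − 12072 = -40171
-510 − 48 = -558;  -2926 − 558 = -3484;  -12072 − 3484 = -15556;  -40171 − 15556 = -55727
-558 − 48 = -606;  -3484 − 606 = -4090;  -15556 − 4090 = -19646;  -55727 − 19646 = -75373

-75373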